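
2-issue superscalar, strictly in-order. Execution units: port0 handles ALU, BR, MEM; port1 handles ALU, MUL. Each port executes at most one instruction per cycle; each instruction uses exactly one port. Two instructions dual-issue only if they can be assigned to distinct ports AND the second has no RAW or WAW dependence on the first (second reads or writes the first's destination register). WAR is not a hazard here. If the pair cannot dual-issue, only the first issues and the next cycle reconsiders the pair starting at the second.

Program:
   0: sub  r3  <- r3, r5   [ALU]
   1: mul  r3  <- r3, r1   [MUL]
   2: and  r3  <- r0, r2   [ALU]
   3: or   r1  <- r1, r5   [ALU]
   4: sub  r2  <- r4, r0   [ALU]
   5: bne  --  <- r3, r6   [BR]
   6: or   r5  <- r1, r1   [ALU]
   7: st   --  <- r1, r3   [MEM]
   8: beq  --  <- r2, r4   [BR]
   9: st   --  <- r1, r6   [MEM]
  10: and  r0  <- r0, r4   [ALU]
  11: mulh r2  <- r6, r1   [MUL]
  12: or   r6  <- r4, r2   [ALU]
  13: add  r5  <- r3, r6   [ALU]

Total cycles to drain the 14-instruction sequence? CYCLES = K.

[0] i0  sub  -- RAW+WAW r3
[1] i1  mul  -- WAW r3
[2] i2&i3  and+or  -- dual
[3] i4&i5  sub+bne  -- dual
[4] i6&i7  or+st  -- dual
[5] i8  beq  -- no-port BR/MEM
[6] i9&i10  st+and  -- dual
[7] i11  mulh  -- RAW r2
[8] i12  or  -- RAW r6
[9] i13  add  -- tail

CYCLES = 10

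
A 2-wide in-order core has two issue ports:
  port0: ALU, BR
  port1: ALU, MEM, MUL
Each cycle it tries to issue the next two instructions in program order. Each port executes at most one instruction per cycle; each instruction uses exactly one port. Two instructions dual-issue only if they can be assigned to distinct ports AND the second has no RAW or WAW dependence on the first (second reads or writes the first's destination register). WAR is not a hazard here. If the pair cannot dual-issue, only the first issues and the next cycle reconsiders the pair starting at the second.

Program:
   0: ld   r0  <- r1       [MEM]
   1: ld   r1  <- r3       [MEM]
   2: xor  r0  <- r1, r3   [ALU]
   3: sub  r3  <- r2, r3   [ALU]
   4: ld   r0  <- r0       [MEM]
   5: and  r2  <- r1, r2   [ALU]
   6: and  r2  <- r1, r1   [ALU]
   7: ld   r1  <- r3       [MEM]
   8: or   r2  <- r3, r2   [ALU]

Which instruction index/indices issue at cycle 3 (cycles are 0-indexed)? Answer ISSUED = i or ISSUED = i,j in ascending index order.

ISSUED = 4,5

c0: i0 ld  no-port MEM/MEM
c1: i1 ld  RAW r1
c2: i2+i3 xor/sub  pair
c3: i4+i5 ld/and  pair
c4: i6+i7 and/ld  pair
c5: i8 or  tail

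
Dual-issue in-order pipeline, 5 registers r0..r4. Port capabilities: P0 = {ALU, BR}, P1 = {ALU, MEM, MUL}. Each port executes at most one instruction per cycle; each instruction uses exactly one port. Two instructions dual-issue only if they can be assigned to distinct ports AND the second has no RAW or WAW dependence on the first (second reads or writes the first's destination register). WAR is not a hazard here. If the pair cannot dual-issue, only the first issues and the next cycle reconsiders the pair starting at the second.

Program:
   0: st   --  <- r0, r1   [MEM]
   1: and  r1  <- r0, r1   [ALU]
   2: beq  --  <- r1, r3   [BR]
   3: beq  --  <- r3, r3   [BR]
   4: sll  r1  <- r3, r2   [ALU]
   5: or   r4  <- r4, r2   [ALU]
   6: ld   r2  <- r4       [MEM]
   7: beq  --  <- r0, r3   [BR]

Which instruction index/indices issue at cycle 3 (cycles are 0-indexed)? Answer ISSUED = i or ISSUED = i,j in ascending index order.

ISSUED = 5

#0 head=0: st.MEM/and.ALU i0+i1 dual
#1 head=2: beq.BR i2 no-port BR/BR
#2 head=3: beq.BR/sll.ALU i3+i4 dual
#3 head=5: or.ALU i5 RAW r4
#4 head=6: ld.MEM/beq.BR i6+i7 dual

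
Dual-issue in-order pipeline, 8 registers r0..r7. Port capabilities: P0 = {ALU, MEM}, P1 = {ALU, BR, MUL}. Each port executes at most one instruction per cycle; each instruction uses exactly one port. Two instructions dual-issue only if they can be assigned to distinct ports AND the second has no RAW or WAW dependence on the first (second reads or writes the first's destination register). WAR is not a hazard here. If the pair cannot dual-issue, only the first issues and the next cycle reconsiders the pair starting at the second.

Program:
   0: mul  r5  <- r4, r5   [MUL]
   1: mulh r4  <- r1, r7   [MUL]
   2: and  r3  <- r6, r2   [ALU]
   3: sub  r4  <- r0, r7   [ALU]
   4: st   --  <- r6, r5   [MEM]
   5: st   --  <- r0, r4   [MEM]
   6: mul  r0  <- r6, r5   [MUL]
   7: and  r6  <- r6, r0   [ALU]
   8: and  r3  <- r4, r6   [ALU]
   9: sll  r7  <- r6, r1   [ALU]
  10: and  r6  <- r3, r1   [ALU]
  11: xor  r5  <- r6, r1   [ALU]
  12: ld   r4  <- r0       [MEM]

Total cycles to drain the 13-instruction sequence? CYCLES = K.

CYCLES = 8

  cy0 -> i0 (mul.MUL) no-port MUL/MUL
  cy1 -> i1/i2 (mulh.MUL;and.ALU) 2-wide
  cy2 -> i3/i4 (sub.ALU;st.MEM) 2-wide
  cy3 -> i5/i6 (st.MEM;mul.MUL) 2-wide
  cy4 -> i7 (and.ALU) RAW r6
  cy5 -> i8/i9 (and.ALU;sll.ALU) 2-wide
  cy6 -> i10 (and.ALU) RAW r6
  cy7 -> i11/i12 (xor.ALU;ld.MEM) 2-wide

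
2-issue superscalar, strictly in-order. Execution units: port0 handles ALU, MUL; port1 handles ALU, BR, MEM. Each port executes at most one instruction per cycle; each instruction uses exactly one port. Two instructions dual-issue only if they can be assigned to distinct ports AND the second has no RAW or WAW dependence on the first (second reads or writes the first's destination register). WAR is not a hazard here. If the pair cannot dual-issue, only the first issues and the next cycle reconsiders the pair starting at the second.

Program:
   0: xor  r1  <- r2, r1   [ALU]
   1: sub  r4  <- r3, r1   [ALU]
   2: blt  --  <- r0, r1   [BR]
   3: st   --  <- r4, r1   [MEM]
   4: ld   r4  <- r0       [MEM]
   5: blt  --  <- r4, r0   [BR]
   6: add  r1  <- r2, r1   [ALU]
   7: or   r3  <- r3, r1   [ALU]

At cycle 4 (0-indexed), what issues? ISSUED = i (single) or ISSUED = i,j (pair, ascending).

ISSUED = 5,6

0. xor.ALU @i0  | RAW r1
1. sub.ALU+blt.BR @i1&i2  | dual
2. st.MEM @i3  | no-port MEM/MEM
3. ld.MEM @i4  | no-port MEM/BR
4. blt.BR+add.ALU @i5&i6  | dual
5. or.ALU @i7  | tail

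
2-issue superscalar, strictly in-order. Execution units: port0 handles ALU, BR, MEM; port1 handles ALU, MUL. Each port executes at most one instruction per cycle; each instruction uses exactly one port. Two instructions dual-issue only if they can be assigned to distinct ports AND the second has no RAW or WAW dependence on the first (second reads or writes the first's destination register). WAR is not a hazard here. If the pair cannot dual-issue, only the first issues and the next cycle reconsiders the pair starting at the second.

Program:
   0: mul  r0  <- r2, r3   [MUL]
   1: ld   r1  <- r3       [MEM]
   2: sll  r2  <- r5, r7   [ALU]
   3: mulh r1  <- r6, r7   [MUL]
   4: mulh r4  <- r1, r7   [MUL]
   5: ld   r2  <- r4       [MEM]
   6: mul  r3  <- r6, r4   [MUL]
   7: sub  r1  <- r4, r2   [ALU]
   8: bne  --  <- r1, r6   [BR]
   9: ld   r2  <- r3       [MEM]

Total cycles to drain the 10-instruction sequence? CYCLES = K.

CYCLES = 7

  cy0 -> i0&i1 (mul+ld) 2-wide
  cy1 -> i2&i3 (sll+mulh) 2-wide
  cy2 -> i4 (mulh) RAW r4
  cy3 -> i5&i6 (ld+mul) 2-wide
  cy4 -> i7 (sub) RAW r1
  cy5 -> i8 (bne) no-port BR/MEM
  cy6 -> i9 (ld) tail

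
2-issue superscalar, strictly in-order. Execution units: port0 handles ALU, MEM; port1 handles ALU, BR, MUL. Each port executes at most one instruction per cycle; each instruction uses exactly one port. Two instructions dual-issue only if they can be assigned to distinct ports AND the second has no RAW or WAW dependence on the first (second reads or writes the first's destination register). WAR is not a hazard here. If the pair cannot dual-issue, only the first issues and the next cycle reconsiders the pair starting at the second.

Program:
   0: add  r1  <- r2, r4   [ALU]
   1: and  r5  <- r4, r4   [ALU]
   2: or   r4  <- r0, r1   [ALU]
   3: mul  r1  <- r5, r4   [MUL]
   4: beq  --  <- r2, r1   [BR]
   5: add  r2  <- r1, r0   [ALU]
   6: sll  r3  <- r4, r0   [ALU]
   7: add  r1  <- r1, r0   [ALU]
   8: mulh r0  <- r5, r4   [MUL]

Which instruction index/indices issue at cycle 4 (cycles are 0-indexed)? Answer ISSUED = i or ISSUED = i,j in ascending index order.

t=0 i0+i1:add/and ; pair
t=1 i2:or ; RAW r4
t=2 i3:mul ; no-port MUL/BR
t=3 i4+i5:beq/add ; pair
t=4 i6+i7:sll/add ; pair
t=5 i8:mulh ; tail

ISSUED = 6,7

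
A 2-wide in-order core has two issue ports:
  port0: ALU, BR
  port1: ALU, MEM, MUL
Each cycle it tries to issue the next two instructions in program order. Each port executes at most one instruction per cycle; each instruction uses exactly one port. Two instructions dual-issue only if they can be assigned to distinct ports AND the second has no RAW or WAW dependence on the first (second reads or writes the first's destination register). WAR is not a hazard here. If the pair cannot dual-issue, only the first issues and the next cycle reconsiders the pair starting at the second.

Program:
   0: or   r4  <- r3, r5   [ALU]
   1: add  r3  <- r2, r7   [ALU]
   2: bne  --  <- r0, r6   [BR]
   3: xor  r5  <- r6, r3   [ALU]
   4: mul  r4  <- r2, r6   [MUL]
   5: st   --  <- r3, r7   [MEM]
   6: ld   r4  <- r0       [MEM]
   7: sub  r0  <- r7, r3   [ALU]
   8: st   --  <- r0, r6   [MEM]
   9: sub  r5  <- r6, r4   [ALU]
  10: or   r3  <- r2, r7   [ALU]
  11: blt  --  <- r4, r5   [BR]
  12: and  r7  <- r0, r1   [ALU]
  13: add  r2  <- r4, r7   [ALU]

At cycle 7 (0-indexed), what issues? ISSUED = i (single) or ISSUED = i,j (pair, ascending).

t=0 i0,i1:or/add ; dual
t=1 i2,i3:bne/xor ; dual
t=2 i4:mul ; no-port MUL/MEM
t=3 i5:st ; no-port MEM/MEM
t=4 i6,i7:ld/sub ; dual
t=5 i8,i9:st/sub ; dual
t=6 i10,i11:or/blt ; dual
t=7 i12:and ; RAW r7
t=8 i13:add ; tail

ISSUED = 12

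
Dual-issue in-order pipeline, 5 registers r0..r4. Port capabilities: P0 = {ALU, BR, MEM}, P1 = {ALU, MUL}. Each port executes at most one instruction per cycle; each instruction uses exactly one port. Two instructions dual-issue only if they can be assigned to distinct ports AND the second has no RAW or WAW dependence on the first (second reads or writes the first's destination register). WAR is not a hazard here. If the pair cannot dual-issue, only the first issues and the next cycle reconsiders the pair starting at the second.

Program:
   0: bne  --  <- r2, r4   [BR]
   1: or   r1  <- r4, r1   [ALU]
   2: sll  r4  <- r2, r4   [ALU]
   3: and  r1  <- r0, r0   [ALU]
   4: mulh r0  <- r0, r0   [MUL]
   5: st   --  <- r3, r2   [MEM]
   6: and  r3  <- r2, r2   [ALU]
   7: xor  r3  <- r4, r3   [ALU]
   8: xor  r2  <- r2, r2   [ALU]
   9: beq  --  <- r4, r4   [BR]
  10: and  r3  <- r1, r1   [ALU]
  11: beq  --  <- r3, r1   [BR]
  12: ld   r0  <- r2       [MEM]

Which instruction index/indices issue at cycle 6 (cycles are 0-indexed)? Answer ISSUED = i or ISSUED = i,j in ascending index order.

c0: i0,i1 bne/or  pair
c1: i2,i3 sll/and  pair
c2: i4,i5 mulh/st  pair
c3: i6 and  RAW+WAW r3
c4: i7,i8 xor/xor  pair
c5: i9,i10 beq/and  pair
c6: i11 beq  no-port BR/MEM
c7: i12 ld  tail

ISSUED = 11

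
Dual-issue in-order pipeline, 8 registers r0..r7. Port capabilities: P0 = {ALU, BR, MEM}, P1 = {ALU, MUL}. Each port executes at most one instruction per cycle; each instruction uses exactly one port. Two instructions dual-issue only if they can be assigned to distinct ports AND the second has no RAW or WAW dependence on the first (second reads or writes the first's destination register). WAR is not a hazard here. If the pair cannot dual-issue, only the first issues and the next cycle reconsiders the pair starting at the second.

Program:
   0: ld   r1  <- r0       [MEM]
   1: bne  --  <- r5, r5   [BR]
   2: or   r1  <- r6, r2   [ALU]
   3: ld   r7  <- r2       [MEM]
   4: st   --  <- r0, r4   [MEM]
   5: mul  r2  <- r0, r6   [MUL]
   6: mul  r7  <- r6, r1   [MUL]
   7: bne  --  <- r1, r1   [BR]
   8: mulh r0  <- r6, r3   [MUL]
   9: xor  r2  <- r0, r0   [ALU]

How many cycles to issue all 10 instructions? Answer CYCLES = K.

CYCLES = 7

  cy0 -> i0 (ld.MEM) no-port MEM/BR
  cy1 -> i1/i2 (bne.BR/or.ALU) 2-wide
  cy2 -> i3 (ld.MEM) no-port MEM/MEM
  cy3 -> i4/i5 (st.MEM/mul.MUL) 2-wide
  cy4 -> i6/i7 (mul.MUL/bne.BR) 2-wide
  cy5 -> i8 (mulh.MUL) RAW r0
  cy6 -> i9 (xor.ALU) tail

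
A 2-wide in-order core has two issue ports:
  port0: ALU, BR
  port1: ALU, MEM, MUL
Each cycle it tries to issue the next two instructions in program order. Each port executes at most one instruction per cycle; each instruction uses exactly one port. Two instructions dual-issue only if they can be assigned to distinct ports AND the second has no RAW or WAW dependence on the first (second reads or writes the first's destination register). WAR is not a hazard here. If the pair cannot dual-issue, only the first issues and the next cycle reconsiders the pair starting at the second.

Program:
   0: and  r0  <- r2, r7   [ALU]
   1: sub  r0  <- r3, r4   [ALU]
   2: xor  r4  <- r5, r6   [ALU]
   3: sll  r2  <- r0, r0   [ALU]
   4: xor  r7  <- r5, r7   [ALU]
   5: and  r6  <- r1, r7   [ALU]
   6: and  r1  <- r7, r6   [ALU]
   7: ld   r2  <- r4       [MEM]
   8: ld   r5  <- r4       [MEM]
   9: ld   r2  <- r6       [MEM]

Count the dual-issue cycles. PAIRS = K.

PAIRS = 3

t=0 i0:and ; WAW r0
t=1 i1/i2:sub xor ; dual
t=2 i3/i4:sll xor ; dual
t=3 i5:and ; RAW r6
t=4 i6/i7:and ld ; dual
t=5 i8:ld ; no-port MEM/MEM
t=6 i9:ld ; tail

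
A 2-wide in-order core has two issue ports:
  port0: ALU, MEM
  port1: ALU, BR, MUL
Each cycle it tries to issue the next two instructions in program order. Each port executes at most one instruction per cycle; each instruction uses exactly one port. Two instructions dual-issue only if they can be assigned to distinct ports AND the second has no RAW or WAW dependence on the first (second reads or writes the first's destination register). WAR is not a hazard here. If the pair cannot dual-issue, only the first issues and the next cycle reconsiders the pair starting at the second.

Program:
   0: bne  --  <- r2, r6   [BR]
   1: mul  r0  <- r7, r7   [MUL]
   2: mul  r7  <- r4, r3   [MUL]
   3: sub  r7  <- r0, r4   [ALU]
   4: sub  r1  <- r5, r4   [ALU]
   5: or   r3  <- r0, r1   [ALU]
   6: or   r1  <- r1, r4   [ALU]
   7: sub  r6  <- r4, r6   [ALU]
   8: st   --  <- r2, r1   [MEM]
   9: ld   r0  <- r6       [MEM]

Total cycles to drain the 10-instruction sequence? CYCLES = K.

c0: i0 bne  no-port BR/MUL
c1: i1 mul  no-port MUL/MUL
c2: i2 mul  WAW r7
c3: i3/i4 sub/sub  pair
c4: i5/i6 or/or  pair
c5: i7/i8 sub/st  pair
c6: i9 ld  tail

CYCLES = 7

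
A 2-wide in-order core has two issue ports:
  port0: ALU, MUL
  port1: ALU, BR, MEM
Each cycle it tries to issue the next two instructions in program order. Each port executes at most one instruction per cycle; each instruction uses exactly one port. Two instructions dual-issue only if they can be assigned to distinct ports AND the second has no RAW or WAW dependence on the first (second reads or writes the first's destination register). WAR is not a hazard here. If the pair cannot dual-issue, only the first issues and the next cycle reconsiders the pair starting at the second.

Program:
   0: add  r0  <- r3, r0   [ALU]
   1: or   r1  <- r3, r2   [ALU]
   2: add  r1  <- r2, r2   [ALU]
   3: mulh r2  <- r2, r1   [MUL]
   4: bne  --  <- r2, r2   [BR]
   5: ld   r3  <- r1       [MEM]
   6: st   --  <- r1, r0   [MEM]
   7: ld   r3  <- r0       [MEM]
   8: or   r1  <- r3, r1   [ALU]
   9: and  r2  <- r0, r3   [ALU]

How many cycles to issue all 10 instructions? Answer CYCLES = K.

0. add.ALU+or.ALU @i0+i1  | dual
1. add.ALU @i2  | RAW r1
2. mulh.MUL @i3  | RAW r2
3. bne.BR @i4  | no-port BR/MEM
4. ld.MEM @i5  | no-port MEM/MEM
5. st.MEM @i6  | no-port MEM/MEM
6. ld.MEM @i7  | RAW r3
7. or.ALU+and.ALU @i8+i9  | dual

CYCLES = 8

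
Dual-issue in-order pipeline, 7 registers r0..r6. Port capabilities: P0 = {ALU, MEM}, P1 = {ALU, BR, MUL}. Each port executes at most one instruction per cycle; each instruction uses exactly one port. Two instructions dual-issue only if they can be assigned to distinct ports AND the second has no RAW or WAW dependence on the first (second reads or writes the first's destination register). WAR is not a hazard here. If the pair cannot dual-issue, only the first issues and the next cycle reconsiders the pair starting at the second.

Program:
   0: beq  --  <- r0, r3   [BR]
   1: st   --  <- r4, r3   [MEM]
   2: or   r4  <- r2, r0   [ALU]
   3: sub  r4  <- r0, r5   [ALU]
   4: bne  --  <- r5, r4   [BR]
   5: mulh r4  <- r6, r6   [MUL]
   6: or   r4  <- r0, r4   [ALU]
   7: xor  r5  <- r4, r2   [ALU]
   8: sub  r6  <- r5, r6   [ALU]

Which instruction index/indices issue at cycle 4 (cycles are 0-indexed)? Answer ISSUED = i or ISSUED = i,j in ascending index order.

  cy0 -> i0/i1 (beq.BR+st.MEM) dual
  cy1 -> i2 (or.ALU) WAW r4
  cy2 -> i3 (sub.ALU) RAW r4
  cy3 -> i4 (bne.BR) no-port BR/MUL
  cy4 -> i5 (mulh.MUL) RAW+WAW r4
  cy5 -> i6 (or.ALU) RAW r4
  cy6 -> i7 (xor.ALU) RAW r5
  cy7 -> i8 (sub.ALU) tail

ISSUED = 5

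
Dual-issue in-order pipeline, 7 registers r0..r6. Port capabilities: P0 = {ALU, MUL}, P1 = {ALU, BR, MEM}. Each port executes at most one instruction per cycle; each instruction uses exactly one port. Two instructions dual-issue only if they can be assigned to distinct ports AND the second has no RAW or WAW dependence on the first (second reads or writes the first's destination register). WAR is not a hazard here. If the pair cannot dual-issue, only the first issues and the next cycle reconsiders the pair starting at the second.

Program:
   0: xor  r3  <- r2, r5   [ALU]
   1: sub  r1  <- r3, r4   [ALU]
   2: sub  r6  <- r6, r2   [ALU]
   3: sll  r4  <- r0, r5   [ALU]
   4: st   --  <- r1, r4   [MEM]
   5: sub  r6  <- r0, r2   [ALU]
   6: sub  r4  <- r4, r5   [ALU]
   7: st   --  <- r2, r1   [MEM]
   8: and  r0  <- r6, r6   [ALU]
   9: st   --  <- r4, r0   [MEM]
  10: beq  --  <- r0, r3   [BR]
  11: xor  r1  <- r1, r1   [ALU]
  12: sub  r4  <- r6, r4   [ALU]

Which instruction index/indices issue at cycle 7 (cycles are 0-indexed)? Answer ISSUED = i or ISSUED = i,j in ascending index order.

c0: i0 xor.ALU  RAW r3
c1: i1+i2 sub.ALU/sub.ALU  2-wide
c2: i3 sll.ALU  RAW r4
c3: i4+i5 st.MEM/sub.ALU  2-wide
c4: i6+i7 sub.ALU/st.MEM  2-wide
c5: i8 and.ALU  RAW r0
c6: i9 st.MEM  no-port MEM/BR
c7: i10+i11 beq.BR/xor.ALU  2-wide
c8: i12 sub.ALU  tail

ISSUED = 10,11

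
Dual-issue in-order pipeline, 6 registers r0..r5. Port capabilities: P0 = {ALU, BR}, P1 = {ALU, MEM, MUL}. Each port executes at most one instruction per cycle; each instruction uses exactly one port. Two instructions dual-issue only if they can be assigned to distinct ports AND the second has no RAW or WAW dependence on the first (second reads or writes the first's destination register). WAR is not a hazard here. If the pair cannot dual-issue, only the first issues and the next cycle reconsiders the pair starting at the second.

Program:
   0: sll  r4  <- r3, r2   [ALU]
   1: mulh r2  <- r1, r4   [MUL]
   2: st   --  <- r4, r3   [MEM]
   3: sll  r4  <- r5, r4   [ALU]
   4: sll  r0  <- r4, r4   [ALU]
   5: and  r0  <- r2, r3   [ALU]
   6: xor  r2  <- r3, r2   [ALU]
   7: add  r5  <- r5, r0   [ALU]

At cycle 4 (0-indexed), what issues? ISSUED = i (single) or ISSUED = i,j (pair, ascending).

ISSUED = 5,6

#0 head=0: sll i0 RAW r4
#1 head=1: mulh i1 no-port MUL/MEM
#2 head=2: st+sll i2+i3 dual
#3 head=4: sll i4 WAW r0
#4 head=5: and+xor i5+i6 dual
#5 head=7: add i7 tail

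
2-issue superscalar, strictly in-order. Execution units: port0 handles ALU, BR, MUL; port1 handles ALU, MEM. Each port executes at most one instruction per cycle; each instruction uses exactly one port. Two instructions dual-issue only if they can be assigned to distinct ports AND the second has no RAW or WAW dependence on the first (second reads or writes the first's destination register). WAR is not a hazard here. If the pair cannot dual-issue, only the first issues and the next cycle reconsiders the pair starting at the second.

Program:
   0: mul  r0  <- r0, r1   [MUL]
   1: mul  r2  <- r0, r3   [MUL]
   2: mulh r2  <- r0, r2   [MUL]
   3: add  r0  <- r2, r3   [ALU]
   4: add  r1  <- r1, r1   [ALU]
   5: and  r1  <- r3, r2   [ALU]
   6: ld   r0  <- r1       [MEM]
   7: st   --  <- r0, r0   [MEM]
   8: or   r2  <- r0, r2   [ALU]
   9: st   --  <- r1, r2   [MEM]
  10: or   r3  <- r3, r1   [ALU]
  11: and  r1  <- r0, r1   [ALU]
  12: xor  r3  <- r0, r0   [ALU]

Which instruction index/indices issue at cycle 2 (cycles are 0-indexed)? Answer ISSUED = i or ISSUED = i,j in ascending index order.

ISSUED = 2

#0 head=0: mul i0 no-port MUL/MUL
#1 head=1: mul i1 no-port MUL/MUL
#2 head=2: mulh i2 RAW r2
#3 head=3: add/add i3,i4 2-wide
#4 head=5: and i5 RAW r1
#5 head=6: ld i6 no-port MEM/MEM
#6 head=7: st/or i7,i8 2-wide
#7 head=9: st/or i9,i10 2-wide
#8 head=11: and/xor i11,i12 2-wide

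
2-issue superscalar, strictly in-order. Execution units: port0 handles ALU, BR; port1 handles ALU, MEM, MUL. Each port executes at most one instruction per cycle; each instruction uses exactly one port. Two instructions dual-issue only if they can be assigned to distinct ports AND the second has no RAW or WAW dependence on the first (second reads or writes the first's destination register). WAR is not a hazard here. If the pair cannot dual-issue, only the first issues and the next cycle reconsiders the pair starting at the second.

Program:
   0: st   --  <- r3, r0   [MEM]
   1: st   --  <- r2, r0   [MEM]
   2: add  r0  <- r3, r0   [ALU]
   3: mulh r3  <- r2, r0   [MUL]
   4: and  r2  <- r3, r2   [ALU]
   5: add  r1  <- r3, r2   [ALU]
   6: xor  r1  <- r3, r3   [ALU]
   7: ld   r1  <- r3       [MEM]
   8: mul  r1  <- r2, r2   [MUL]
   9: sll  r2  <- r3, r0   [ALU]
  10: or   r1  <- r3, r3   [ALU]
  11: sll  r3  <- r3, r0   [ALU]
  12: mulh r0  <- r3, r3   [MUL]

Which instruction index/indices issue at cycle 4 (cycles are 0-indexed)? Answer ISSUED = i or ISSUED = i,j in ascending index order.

ISSUED = 5

[0] i0  st.MEM  -- no-port MEM/MEM
[1] i1&i2  st.MEM add.ALU  -- 2-wide
[2] i3  mulh.MUL  -- RAW r3
[3] i4  and.ALU  -- RAW r2
[4] i5  add.ALU  -- WAW r1
[5] i6  xor.ALU  -- WAW r1
[6] i7  ld.MEM  -- no-port MEM/MUL
[7] i8&i9  mul.MUL sll.ALU  -- 2-wide
[8] i10&i11  or.ALU sll.ALU  -- 2-wide
[9] i12  mulh.MUL  -- tail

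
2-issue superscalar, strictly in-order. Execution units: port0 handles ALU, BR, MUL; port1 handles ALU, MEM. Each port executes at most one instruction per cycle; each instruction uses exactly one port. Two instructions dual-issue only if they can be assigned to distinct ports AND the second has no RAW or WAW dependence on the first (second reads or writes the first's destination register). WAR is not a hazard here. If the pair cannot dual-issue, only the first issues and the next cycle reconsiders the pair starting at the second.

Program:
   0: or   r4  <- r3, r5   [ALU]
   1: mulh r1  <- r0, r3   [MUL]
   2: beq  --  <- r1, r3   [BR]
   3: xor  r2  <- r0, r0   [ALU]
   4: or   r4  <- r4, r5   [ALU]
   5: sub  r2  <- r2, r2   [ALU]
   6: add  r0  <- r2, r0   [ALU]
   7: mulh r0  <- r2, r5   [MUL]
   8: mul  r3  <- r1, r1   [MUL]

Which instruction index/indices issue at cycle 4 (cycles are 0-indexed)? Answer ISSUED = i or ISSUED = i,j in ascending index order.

ISSUED = 7

#0 head=0: or mulh i0+i1 2-wide
#1 head=2: beq xor i2+i3 2-wide
#2 head=4: or sub i4+i5 2-wide
#3 head=6: add i6 WAW r0
#4 head=7: mulh i7 no-port MUL/MUL
#5 head=8: mul i8 tail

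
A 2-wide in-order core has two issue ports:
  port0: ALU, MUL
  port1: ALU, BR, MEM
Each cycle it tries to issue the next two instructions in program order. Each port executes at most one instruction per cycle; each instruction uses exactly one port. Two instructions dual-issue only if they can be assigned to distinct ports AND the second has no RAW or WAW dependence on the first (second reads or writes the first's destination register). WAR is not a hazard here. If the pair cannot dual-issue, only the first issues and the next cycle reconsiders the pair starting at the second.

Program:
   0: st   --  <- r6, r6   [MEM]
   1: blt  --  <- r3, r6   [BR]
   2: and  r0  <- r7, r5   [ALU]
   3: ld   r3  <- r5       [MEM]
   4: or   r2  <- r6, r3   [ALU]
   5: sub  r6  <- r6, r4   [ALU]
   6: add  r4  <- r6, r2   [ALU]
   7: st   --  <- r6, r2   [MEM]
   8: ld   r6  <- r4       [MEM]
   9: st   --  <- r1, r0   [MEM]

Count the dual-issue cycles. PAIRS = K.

  cy0 -> i0 (st.MEM) no-port MEM/BR
  cy1 -> i1/i2 (blt.BR;and.ALU) dual
  cy2 -> i3 (ld.MEM) RAW r3
  cy3 -> i4/i5 (or.ALU;sub.ALU) dual
  cy4 -> i6/i7 (add.ALU;st.MEM) dual
  cy5 -> i8 (ld.MEM) no-port MEM/MEM
  cy6 -> i9 (st.MEM) tail

PAIRS = 3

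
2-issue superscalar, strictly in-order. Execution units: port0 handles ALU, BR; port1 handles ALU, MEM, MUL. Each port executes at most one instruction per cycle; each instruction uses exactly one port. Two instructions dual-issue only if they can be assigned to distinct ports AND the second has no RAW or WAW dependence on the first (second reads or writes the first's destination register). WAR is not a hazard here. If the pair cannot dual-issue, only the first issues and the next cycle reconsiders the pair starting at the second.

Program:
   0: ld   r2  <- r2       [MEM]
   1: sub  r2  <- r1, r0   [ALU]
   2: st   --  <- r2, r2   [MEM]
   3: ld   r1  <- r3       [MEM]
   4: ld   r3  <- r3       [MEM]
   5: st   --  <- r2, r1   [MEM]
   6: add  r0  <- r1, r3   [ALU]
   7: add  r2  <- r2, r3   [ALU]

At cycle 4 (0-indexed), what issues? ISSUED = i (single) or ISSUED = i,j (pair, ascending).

ISSUED = 4

#0 head=0: ld.MEM i0 WAW r2
#1 head=1: sub.ALU i1 RAW r2
#2 head=2: st.MEM i2 no-port MEM/MEM
#3 head=3: ld.MEM i3 no-port MEM/MEM
#4 head=4: ld.MEM i4 no-port MEM/MEM
#5 head=5: st.MEM/add.ALU i5&i6 pair
#6 head=7: add.ALU i7 tail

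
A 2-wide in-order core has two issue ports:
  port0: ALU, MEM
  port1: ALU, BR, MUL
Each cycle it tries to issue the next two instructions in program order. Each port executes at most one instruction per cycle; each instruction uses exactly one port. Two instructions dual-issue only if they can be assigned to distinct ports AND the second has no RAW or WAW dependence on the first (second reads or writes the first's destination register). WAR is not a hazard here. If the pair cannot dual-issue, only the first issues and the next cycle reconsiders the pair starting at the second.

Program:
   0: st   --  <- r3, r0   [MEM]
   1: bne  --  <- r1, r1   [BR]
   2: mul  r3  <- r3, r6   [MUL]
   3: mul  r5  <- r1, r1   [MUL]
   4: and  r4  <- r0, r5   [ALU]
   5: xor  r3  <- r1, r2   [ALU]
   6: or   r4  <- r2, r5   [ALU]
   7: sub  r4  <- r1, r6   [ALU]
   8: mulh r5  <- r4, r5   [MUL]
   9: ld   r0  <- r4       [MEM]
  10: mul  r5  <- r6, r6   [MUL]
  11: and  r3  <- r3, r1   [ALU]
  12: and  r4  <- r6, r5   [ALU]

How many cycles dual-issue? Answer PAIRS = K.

#0 head=0: st/bne i0&i1 dual
#1 head=2: mul i2 no-port MUL/MUL
#2 head=3: mul i3 RAW r5
#3 head=4: and/xor i4&i5 dual
#4 head=6: or i6 WAW r4
#5 head=7: sub i7 RAW r4
#6 head=8: mulh/ld i8&i9 dual
#7 head=10: mul/and i10&i11 dual
#8 head=12: and i12 tail

PAIRS = 4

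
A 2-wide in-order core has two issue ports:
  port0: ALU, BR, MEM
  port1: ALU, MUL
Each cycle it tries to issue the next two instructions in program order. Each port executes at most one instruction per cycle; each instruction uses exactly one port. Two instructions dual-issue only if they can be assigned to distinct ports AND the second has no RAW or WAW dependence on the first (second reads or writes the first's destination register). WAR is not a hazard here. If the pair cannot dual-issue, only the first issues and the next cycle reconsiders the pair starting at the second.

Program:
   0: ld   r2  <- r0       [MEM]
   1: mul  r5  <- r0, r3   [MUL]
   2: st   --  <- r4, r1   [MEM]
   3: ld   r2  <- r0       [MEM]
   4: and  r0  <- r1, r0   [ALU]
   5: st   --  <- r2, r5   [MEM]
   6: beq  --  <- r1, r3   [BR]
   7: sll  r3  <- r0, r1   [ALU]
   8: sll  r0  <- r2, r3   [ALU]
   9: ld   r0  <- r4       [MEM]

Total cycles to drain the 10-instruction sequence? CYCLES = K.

CYCLES = 7

  cy0 -> i0,i1 (ld.MEM;mul.MUL) 2-wide
  cy1 -> i2 (st.MEM) no-port MEM/MEM
  cy2 -> i3,i4 (ld.MEM;and.ALU) 2-wide
  cy3 -> i5 (st.MEM) no-port MEM/BR
  cy4 -> i6,i7 (beq.BR;sll.ALU) 2-wide
  cy5 -> i8 (sll.ALU) WAW r0
  cy6 -> i9 (ld.MEM) tail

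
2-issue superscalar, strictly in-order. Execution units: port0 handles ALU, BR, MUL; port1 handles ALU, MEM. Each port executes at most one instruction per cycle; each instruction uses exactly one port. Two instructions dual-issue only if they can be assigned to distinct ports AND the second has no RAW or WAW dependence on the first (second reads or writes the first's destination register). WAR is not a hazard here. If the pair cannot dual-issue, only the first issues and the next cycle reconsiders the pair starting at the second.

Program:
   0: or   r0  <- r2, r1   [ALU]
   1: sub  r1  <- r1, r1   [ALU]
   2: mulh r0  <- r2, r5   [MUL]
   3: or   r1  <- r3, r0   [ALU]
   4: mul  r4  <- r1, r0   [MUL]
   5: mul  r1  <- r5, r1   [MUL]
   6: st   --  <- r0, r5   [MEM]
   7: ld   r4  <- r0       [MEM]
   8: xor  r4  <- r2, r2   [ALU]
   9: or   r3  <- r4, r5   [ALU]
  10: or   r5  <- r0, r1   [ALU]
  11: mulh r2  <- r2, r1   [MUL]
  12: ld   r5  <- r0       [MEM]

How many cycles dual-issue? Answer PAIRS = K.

[0] i0+i1  or+sub  -- dual
[1] i2  mulh  -- RAW r0
[2] i3  or  -- RAW r1
[3] i4  mul  -- no-port MUL/MUL
[4] i5+i6  mul+st  -- dual
[5] i7  ld  -- WAW r4
[6] i8  xor  -- RAW r4
[7] i9+i10  or+or  -- dual
[8] i11+i12  mulh+ld  -- dual

PAIRS = 4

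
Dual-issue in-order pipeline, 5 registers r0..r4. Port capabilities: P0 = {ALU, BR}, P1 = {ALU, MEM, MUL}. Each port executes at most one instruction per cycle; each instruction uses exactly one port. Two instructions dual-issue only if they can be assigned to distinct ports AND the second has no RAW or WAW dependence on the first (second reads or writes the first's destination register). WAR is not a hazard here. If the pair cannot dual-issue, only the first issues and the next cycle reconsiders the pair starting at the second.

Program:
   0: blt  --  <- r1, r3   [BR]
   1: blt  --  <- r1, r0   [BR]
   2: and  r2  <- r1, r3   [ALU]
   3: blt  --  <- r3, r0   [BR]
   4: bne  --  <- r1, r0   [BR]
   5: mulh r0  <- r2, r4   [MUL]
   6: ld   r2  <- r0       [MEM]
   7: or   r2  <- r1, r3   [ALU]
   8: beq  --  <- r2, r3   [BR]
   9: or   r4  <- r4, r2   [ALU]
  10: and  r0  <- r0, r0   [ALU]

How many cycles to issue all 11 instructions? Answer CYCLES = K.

CYCLES = 8

0. blt.BR @i0  | no-port BR/BR
1. blt.BR/and.ALU @i1&i2  | 2-wide
2. blt.BR @i3  | no-port BR/BR
3. bne.BR/mulh.MUL @i4&i5  | 2-wide
4. ld.MEM @i6  | WAW r2
5. or.ALU @i7  | RAW r2
6. beq.BR/or.ALU @i8&i9  | 2-wide
7. and.ALU @i10  | tail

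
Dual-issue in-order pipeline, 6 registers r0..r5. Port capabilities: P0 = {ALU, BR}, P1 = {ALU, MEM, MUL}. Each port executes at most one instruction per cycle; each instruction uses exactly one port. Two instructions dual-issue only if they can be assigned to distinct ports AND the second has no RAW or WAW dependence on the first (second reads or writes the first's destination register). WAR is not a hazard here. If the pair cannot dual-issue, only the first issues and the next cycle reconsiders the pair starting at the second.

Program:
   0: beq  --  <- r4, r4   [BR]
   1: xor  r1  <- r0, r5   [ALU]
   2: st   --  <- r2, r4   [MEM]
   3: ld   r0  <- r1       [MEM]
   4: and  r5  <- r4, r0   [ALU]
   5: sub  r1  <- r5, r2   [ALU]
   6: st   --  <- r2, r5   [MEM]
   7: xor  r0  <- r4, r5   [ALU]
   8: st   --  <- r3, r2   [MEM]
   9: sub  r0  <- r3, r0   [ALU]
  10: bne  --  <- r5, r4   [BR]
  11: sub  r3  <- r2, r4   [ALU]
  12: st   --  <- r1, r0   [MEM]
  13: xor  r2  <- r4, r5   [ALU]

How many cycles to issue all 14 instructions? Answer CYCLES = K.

CYCLES = 9

#0 head=0: beq.BR xor.ALU i0,i1 pair
#1 head=2: st.MEM i2 no-port MEM/MEM
#2 head=3: ld.MEM i3 RAW r0
#3 head=4: and.ALU i4 RAW r5
#4 head=5: sub.ALU st.MEM i5,i6 pair
#5 head=7: xor.ALU st.MEM i7,i8 pair
#6 head=9: sub.ALU bne.BR i9,i10 pair
#7 head=11: sub.ALU st.MEM i11,i12 pair
#8 head=13: xor.ALU i13 tail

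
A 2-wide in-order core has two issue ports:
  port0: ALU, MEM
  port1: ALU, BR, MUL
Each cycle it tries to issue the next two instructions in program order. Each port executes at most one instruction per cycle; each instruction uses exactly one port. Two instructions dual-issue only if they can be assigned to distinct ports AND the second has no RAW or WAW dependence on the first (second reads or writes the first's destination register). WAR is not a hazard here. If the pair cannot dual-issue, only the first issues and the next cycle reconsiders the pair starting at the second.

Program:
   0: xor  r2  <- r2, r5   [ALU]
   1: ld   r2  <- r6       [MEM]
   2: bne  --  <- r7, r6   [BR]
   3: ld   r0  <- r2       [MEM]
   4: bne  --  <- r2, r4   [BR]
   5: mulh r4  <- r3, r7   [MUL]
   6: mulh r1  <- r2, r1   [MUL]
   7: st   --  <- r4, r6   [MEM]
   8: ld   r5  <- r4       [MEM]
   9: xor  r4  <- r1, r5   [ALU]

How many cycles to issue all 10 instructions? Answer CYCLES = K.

CYCLES = 7

#0 head=0: xor.ALU i0 WAW r2
#1 head=1: ld.MEM;bne.BR i1,i2 dual
#2 head=3: ld.MEM;bne.BR i3,i4 dual
#3 head=5: mulh.MUL i5 no-port MUL/MUL
#4 head=6: mulh.MUL;st.MEM i6,i7 dual
#5 head=8: ld.MEM i8 RAW r5
#6 head=9: xor.ALU i9 tail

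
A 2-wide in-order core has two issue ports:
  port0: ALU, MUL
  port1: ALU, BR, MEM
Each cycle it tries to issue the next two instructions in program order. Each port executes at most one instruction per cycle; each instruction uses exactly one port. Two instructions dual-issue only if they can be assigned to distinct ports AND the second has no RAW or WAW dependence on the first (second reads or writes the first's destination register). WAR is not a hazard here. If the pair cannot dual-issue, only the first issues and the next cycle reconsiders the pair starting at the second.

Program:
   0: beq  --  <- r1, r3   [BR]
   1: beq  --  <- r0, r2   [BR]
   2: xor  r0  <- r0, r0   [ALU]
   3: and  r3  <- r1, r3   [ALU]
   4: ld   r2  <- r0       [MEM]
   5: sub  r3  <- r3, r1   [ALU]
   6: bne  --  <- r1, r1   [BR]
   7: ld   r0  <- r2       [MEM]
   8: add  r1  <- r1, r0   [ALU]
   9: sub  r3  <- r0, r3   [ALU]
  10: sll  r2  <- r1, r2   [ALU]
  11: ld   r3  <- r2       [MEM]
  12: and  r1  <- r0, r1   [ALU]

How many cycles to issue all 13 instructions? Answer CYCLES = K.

CYCLES = 8

[0] i0  beq  -- no-port BR/BR
[1] i1/i2  beq xor  -- dual
[2] i3/i4  and ld  -- dual
[3] i5/i6  sub bne  -- dual
[4] i7  ld  -- RAW r0
[5] i8/i9  add sub  -- dual
[6] i10  sll  -- RAW r2
[7] i11/i12  ld and  -- dual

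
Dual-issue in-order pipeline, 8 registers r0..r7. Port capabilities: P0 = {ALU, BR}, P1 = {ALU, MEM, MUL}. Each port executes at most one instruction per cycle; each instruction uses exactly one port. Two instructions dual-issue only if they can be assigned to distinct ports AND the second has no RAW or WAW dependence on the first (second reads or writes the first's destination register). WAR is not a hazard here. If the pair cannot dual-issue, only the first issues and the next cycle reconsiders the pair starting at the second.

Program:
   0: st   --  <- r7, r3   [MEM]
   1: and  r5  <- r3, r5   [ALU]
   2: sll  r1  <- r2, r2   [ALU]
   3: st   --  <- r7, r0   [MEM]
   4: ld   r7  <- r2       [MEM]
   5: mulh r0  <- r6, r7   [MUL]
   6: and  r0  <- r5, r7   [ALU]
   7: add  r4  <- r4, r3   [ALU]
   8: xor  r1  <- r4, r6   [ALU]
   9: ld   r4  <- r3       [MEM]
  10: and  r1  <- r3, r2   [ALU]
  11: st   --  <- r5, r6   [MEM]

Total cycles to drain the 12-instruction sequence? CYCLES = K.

CYCLES = 7

t=0 i0,i1:st.MEM/and.ALU ; pair
t=1 i2,i3:sll.ALU/st.MEM ; pair
t=2 i4:ld.MEM ; no-port MEM/MUL
t=3 i5:mulh.MUL ; WAW r0
t=4 i6,i7:and.ALU/add.ALU ; pair
t=5 i8,i9:xor.ALU/ld.MEM ; pair
t=6 i10,i11:and.ALU/st.MEM ; pair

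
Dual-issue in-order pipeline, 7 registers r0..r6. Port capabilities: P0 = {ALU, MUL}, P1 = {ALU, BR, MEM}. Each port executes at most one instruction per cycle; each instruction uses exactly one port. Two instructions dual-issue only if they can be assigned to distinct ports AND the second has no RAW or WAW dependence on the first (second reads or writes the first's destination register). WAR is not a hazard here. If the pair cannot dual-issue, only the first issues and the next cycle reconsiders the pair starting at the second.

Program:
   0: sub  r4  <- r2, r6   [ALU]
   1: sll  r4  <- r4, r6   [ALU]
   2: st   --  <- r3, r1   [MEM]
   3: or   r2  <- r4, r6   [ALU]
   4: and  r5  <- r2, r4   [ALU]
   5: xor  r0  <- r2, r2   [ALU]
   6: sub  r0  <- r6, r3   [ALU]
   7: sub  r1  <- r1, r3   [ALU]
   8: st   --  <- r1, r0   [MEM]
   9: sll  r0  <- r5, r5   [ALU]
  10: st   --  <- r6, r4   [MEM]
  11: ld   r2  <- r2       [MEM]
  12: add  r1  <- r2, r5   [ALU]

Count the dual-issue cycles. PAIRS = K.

  cy0 -> i0 (sub.ALU) RAW+WAW r4
  cy1 -> i1,i2 (sll.ALU;st.MEM) dual
  cy2 -> i3 (or.ALU) RAW r2
  cy3 -> i4,i5 (and.ALU;xor.ALU) dual
  cy4 -> i6,i7 (sub.ALU;sub.ALU) dual
  cy5 -> i8,i9 (st.MEM;sll.ALU) dual
  cy6 -> i10 (st.MEM) no-port MEM/MEM
  cy7 -> i11 (ld.MEM) RAW r2
  cy8 -> i12 (add.ALU) tail

PAIRS = 4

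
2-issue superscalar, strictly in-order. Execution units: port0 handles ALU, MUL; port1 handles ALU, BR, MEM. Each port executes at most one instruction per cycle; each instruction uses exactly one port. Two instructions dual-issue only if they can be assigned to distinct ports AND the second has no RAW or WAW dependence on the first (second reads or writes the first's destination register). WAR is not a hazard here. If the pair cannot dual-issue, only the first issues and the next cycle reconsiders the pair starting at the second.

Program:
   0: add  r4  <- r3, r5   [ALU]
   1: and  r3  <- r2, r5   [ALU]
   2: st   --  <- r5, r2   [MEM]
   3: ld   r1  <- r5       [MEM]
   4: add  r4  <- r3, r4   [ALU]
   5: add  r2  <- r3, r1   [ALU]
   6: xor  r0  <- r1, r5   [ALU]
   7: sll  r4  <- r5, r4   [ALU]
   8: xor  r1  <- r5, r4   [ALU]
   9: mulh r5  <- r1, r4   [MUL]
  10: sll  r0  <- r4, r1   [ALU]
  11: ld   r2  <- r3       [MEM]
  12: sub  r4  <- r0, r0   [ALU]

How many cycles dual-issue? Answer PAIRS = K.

#0 head=0: add.ALU and.ALU i0&i1 pair
#1 head=2: st.MEM i2 no-port MEM/MEM
#2 head=3: ld.MEM add.ALU i3&i4 pair
#3 head=5: add.ALU xor.ALU i5&i6 pair
#4 head=7: sll.ALU i7 RAW r4
#5 head=8: xor.ALU i8 RAW r1
#6 head=9: mulh.MUL sll.ALU i9&i10 pair
#7 head=11: ld.MEM sub.ALU i11&i12 pair

PAIRS = 5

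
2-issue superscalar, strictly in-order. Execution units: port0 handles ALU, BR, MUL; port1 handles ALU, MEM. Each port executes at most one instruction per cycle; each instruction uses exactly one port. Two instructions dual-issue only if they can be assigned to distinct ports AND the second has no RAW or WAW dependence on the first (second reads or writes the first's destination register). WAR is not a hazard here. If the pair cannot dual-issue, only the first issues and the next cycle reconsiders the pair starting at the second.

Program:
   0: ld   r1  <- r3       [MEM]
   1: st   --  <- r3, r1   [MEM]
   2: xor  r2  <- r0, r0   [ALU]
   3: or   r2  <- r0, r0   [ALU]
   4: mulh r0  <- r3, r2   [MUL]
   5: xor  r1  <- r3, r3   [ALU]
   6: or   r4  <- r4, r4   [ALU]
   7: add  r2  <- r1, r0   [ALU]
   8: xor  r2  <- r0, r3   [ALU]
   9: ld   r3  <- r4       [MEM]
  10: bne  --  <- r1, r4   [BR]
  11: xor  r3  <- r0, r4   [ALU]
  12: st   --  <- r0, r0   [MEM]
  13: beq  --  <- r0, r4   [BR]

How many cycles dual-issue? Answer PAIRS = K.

0. ld.MEM @i0  | no-port MEM/MEM
1. st.MEM+xor.ALU @i1/i2  | dual
2. or.ALU @i3  | RAW r2
3. mulh.MUL+xor.ALU @i4/i5  | dual
4. or.ALU+add.ALU @i6/i7  | dual
5. xor.ALU+ld.MEM @i8/i9  | dual
6. bne.BR+xor.ALU @i10/i11  | dual
7. st.MEM+beq.BR @i12/i13  | dual

PAIRS = 6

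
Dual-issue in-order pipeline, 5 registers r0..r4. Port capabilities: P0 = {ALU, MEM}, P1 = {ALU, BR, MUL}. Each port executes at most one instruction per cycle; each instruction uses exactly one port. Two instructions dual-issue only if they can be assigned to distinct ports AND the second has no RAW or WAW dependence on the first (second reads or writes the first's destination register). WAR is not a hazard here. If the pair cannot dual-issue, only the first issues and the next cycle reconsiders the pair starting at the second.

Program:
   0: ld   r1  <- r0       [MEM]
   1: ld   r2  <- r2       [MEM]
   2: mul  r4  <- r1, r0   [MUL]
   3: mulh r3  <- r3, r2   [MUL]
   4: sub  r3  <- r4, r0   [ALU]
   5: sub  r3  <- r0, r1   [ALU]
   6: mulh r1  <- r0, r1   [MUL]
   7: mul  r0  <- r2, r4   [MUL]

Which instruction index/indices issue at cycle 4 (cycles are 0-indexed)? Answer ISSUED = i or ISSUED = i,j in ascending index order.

#0 head=0: ld i0 no-port MEM/MEM
#1 head=1: ld+mul i1&i2 2-wide
#2 head=3: mulh i3 WAW r3
#3 head=4: sub i4 WAW r3
#4 head=5: sub+mulh i5&i6 2-wide
#5 head=7: mul i7 tail

ISSUED = 5,6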